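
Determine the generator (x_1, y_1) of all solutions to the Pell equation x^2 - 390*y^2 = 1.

(x, y) = (79, 4)

First expand sqrt(390) as a continued fraction. With x_i = (sqrt(390) + m_i)/d_i and (m_0, d_0) = (0, 1): a_0 = floor(sqrt(390)) = 19, since 19^2 = 361 <= 390 < 400 = 20^2.
Iterate m_{i+1} = d_i*a_i - m_i, d_{i+1} = (390 - m_{i+1}^2)/d_i, a_{i+1} = floor((a_0 + m_{i+1})/d_{i+1}):
  m_1 = 1*19 - 0 = 19, d_1 = (390 - 19^2)/1 = 29/1 = 29, a_1 = floor((19 + 19)/29) = 1.
  m_2 = 29*1 - 19 = 10, d_2 = (390 - 10^2)/29 = 290/29 = 10, a_2 = floor((19 + 10)/10) = 2.
  m_3 = 10*2 - 10 = 10, d_3 = (390 - 10^2)/10 = 290/10 = 29, a_3 = floor((19 + 10)/29) = 1.
  m_4 = 29*1 - 10 = 19, d_4 = (390 - 19^2)/29 = 29/29 = 1, a_4 = floor((19 + 19)/1) = 38.
  m_5 = 1*38 - 19 = 19, d_5 = (390 - 19^2)/1 = 29/1 = 29: (m_5, d_5) = (m_1, d_1) = (19, 29), so from here the quotients repeat a_1, ..., a_4; the period length is 4.
So sqrt(390) = [19; (1, 2, 1, 38)] with period length k = 4.
k is even, so the fundamental solution of x^2 - 390y^2 = 1 is (p_{k-1}, q_{k-1}) = (p_3, q_3); compute convergents through index 3.
Convergents (p_i = a_i*p_{i-1} + p_{i-2}, q_i = a_i*q_{i-1} + q_{i-2} with p_{-2}=0, p_{-1}=1, q_{-2}=1, q_{-1}=0):
  i=0: a_0=19, p_0 = 19*1 + 0 = 19, q_0 = 19*0 + 1 = 1.
  i=1: a_1=1, p_1 = 1*19 + 1 = 20, q_1 = 1*1 + 0 = 1.
  i=2: a_2=2, p_2 = 2*20 + 19 = 59, q_2 = 2*1 + 1 = 3.
  i=3: a_3=1, p_3 = 1*59 + 20 = 79, q_3 = 1*3 + 1 = 4.
Check: 79^2 - 390*4^2 = 6241 - 6240 = 1, so (x, y) = (79, 4) solves the equation, and by the theorem it is the least positive solution.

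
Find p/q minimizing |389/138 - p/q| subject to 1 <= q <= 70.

31/11

Expand x = 389/138 as a continued fraction with the Euclidean algorithm:
  389 = 2*138 + 113, so a_0 = 2.
  138 = 1*113 + 25, so a_1 = 1.
  113 = 4*25 + 13, so a_2 = 4.
  25 = 1*13 + 12, so a_3 = 1.
  13 = 1*12 + 1, so a_4 = 1.
  12 = 12*1 + 0, so a_5 = 12.
so x = [2; 1, 4, 1, 1, 12].
Convergents (p_i = a_i*p_{i-1} + p_{i-2}, q_i = a_i*q_{i-1} + q_{i-2} with p_{-2}=0, p_{-1}=1, q_{-2}=1, q_{-1}=0), until the denominator exceeds 70:
  i=0: a_0=2, p_0 = 2*1 + 0 = 2, q_0 = 2*0 + 1 = 1.
  i=1: a_1=1, p_1 = 1*2 + 1 = 3, q_1 = 1*1 + 0 = 1.
  i=2: a_2=4, p_2 = 4*3 + 2 = 14, q_2 = 4*1 + 1 = 5.
  i=3: a_3=1, p_3 = 1*14 + 3 = 17, q_3 = 1*5 + 1 = 6.
  i=4: a_4=1, p_4 = 1*17 + 14 = 31, q_4 = 1*6 + 5 = 11.
  i=5: a_5=12, p_5 = 12*31 + 17 = 389, q_5 = 12*11 + 6 = 138.
q_5 = 138 > 70, so the last convergent with denominator <= 70 is p_4/q_4 = 31/11.
The closest fraction with denominator <= 70 is either p_4/q_4 or the intermediate fraction (k*p_4 + p_3)/(k*q_4 + q_3) with the largest k >= 1 whose denominator stays <= 70; these approach x as k grows, and every other convergent or intermediate fraction in range is farther away.
Largest k: floor((70 - q_3)/q_4) = floor((70 - 6)/11) = 5.
That gives (5*31 + 17)/(5*11 + 6) = 172/61.
Compare the errors: |x - 31/11| = |389*11 - 31*138|/(138*11) = 1/1518, and |x - 172/61| = |389*61 - 172*138|/(138*61) = 7/8418.
Cross-multiplying, 1*8418 = 8418 < 10626 = 7*1518, so 1/1518 is smaller: the convergent 31/11 is closer to x than 172/61.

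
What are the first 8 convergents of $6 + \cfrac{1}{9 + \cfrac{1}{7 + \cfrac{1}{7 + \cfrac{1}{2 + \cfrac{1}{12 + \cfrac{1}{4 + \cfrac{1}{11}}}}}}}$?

6/1, 55/9, 391/64, 2792/457, 5975/978, 74492/12193, 303943/49750, 3417865/559443

Using the convergent recurrence p_i = a_i*p_{i-1} + p_{i-2}, q_i = a_i*q_{i-1} + q_{i-2} with p_{-2}=0, p_{-1}=1, q_{-2}=1, q_{-1}=0:
  i=0: a_0=6, p_0 = 6*1 + 0 = 6, q_0 = 6*0 + 1 = 1.
  i=1: a_1=9, p_1 = 9*6 + 1 = 55, q_1 = 9*1 + 0 = 9.
  i=2: a_2=7, p_2 = 7*55 + 6 = 391, q_2 = 7*9 + 1 = 64.
  i=3: a_3=7, p_3 = 7*391 + 55 = 2792, q_3 = 7*64 + 9 = 457.
  i=4: a_4=2, p_4 = 2*2792 + 391 = 5975, q_4 = 2*457 + 64 = 978.
  i=5: a_5=12, p_5 = 12*5975 + 2792 = 74492, q_5 = 12*978 + 457 = 12193.
  i=6: a_6=4, p_6 = 4*74492 + 5975 = 303943, q_6 = 4*12193 + 978 = 49750.
  i=7: a_7=11, p_7 = 11*303943 + 74492 = 3417865, q_7 = 11*49750 + 12193 = 559443.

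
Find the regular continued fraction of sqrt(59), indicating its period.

Write x_i = (sqrt(59) + m_i)/d_i with (m_0, d_0) = (0, 1). a_0 = floor(sqrt(59)) = 7, since 7^2 = 49 <= 59 < 64 = 8^2.
Iterate m_{i+1} = d_i*a_i - m_i, d_{i+1} = (59 - m_{i+1}^2)/d_i, a_{i+1} = floor((a_0 + m_{i+1})/d_{i+1}):
  m_1 = 1*7 - 0 = 7, d_1 = (59 - 7^2)/1 = 10/1 = 10, a_1 = floor((7 + 7)/10) = 1.
  m_2 = 10*1 - 7 = 3, d_2 = (59 - 3^2)/10 = 50/10 = 5, a_2 = floor((7 + 3)/5) = 2.
  m_3 = 5*2 - 3 = 7, d_3 = (59 - 7^2)/5 = 10/5 = 2, a_3 = floor((7 + 7)/2) = 7.
  m_4 = 2*7 - 7 = 7, d_4 = (59 - 7^2)/2 = 10/2 = 5, a_4 = floor((7 + 7)/5) = 2.
  m_5 = 5*2 - 7 = 3, d_5 = (59 - 3^2)/5 = 50/5 = 10, a_5 = floor((7 + 3)/10) = 1.
  m_6 = 10*1 - 3 = 7, d_6 = (59 - 7^2)/10 = 10/10 = 1, a_6 = floor((7 + 7)/1) = 14.
  m_7 = 1*14 - 7 = 7, d_7 = (59 - 7^2)/1 = 10/1 = 10: (m_7, d_7) = (m_1, d_1) = (7, 10), so from here the quotients repeat a_1, ..., a_6; the period length is 6.
Hence the expansion of sqrt(59) is a_0 = 7 followed by the repeating block 1, 2, 7, 2, 1, 14 (period 6).

[7; (1, 2, 7, 2, 1, 14)]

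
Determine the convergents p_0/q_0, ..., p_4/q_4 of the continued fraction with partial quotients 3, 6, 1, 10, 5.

Using the convergent recurrence p_i = a_i*p_{i-1} + p_{i-2}, q_i = a_i*q_{i-1} + q_{i-2} with p_{-2}=0, p_{-1}=1, q_{-2}=1, q_{-1}=0:
  i=0: a_0=3, p_0 = 3*1 + 0 = 3, q_0 = 3*0 + 1 = 1.
  i=1: a_1=6, p_1 = 6*3 + 1 = 19, q_1 = 6*1 + 0 = 6.
  i=2: a_2=1, p_2 = 1*19 + 3 = 22, q_2 = 1*6 + 1 = 7.
  i=3: a_3=10, p_3 = 10*22 + 19 = 239, q_3 = 10*7 + 6 = 76.
  i=4: a_4=5, p_4 = 5*239 + 22 = 1217, q_4 = 5*76 + 7 = 387.

3/1, 19/6, 22/7, 239/76, 1217/387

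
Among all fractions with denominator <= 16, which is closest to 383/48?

Expand x = 383/48 as a continued fraction with the Euclidean algorithm:
  383 = 7*48 + 47, so a_0 = 7.
  48 = 1*47 + 1, so a_1 = 1.
  47 = 47*1 + 0, so a_2 = 47.
so x = [7; 1, 47].
Convergents (p_i = a_i*p_{i-1} + p_{i-2}, q_i = a_i*q_{i-1} + q_{i-2} with p_{-2}=0, p_{-1}=1, q_{-2}=1, q_{-1}=0), until the denominator exceeds 16:
  i=0: a_0=7, p_0 = 7*1 + 0 = 7, q_0 = 7*0 + 1 = 1.
  i=1: a_1=1, p_1 = 1*7 + 1 = 8, q_1 = 1*1 + 0 = 1.
  i=2: a_2=47, p_2 = 47*8 + 7 = 383, q_2 = 47*1 + 1 = 48.
q_2 = 48 > 16, so the last convergent with denominator <= 16 is p_1/q_1 = 8/1.
The closest fraction with denominator <= 16 is either p_1/q_1 or the intermediate fraction (k*p_1 + p_0)/(k*q_1 + q_0) with the largest k >= 1 whose denominator stays <= 16; these approach x as k grows, and every other convergent or intermediate fraction in range is farther away.
Largest k: floor((16 - q_0)/q_1) = floor((16 - 1)/1) = 15.
That gives (15*8 + 7)/(15*1 + 1) = 127/16.
Compare the errors: |x - 8/1| = |383*1 - 8*48|/(48*1) = 1/48, and |x - 127/16| = |383*16 - 127*48|/(48*16) = 32/768.
Cross-multiplying, 1*768 = 768 < 1536 = 32*48, so 1/48 is smaller: the convergent 8/1 is closer to x than 127/16.

8/1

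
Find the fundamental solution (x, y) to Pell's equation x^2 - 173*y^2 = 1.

(x, y) = (2499849, 190060)

First expand sqrt(173) as a continued fraction. With x_i = (sqrt(173) + m_i)/d_i and (m_0, d_0) = (0, 1): a_0 = floor(sqrt(173)) = 13, since 13^2 = 169 <= 173 < 196 = 14^2.
Iterate m_{i+1} = d_i*a_i - m_i, d_{i+1} = (173 - m_{i+1}^2)/d_i, a_{i+1} = floor((a_0 + m_{i+1})/d_{i+1}):
  m_1 = 1*13 - 0 = 13, d_1 = (173 - 13^2)/1 = 4/1 = 4, a_1 = floor((13 + 13)/4) = 6.
  m_2 = 4*6 - 13 = 11, d_2 = (173 - 11^2)/4 = 52/4 = 13, a_2 = floor((13 + 11)/13) = 1.
  m_3 = 13*1 - 11 = 2, d_3 = (173 - 2^2)/13 = 169/13 = 13, a_3 = floor((13 + 2)/13) = 1.
  m_4 = 13*1 - 2 = 11, d_4 = (173 - 11^2)/13 = 52/13 = 4, a_4 = floor((13 + 11)/4) = 6.
  m_5 = 4*6 - 11 = 13, d_5 = (173 - 13^2)/4 = 4/4 = 1, a_5 = floor((13 + 13)/1) = 26.
  m_6 = 1*26 - 13 = 13, d_6 = (173 - 13^2)/1 = 4/1 = 4: (m_6, d_6) = (m_1, d_1) = (13, 4), so from here the quotients repeat a_1, ..., a_5; the period length is 5.
So sqrt(173) = [13; (6, 1, 1, 6, 26)] with period length k = 5.
k is odd, so (p_{k-1}, q_{k-1}) only solves x^2 - 173y^2 = -1 and the fundamental solution of x^2 - 173y^2 = 1 is (p_{2k-1}, q_{2k-1}) = (p_9, q_9); compute convergents through index 9, running through the period twice.
Convergents (p_i = a_i*p_{i-1} + p_{i-2}, q_i = a_i*q_{i-1} + q_{i-2} with p_{-2}=0, p_{-1}=1, q_{-2}=1, q_{-1}=0):
  i=0: a_0=13, p_0 = 13*1 + 0 = 13, q_0 = 13*0 + 1 = 1.
  i=1: a_1=6, p_1 = 6*13 + 1 = 79, q_1 = 6*1 + 0 = 6.
  i=2: a_2=1, p_2 = 1*79 + 13 = 92, q_2 = 1*6 + 1 = 7.
  i=3: a_3=1, p_3 = 1*92 + 79 = 171, q_3 = 1*7 + 6 = 13.
  i=4: a_4=6, p_4 = 6*171 + 92 = 1118, q_4 = 6*13 + 7 = 85.
  i=5: a_5=26, p_5 = 26*1118 + 171 = 29239, q_5 = 26*85 + 13 = 2223.
  i=6: a_6=6, p_6 = 6*29239 + 1118 = 176552, q_6 = 6*2223 + 85 = 13423.
  i=7: a_7=1, p_7 = 1*176552 + 29239 = 205791, q_7 = 1*13423 + 2223 = 15646.
  i=8: a_8=1, p_8 = 1*205791 + 176552 = 382343, q_8 = 1*15646 + 13423 = 29069.
  i=9: a_9=6, p_9 = 6*382343 + 205791 = 2499849, q_9 = 6*29069 + 15646 = 190060.
Indeed p_4^2 - 173*q_4^2 = 1249924 - 1249925 = -1, not +1.
Check: 2499849^2 - 173*190060^2 = 6249245022801 - 6249245022800 = 1, so (x, y) = (2499849, 190060) solves the equation, and by the theorem it is the least positive solution.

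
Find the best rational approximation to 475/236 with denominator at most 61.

Expand x = 475/236 as a continued fraction with the Euclidean algorithm:
  475 = 2*236 + 3, so a_0 = 2.
  236 = 78*3 + 2, so a_1 = 78.
  3 = 1*2 + 1, so a_2 = 1.
  2 = 2*1 + 0, so a_3 = 2.
so x = [2; 78, 1, 2].
Convergents (p_i = a_i*p_{i-1} + p_{i-2}, q_i = a_i*q_{i-1} + q_{i-2} with p_{-2}=0, p_{-1}=1, q_{-2}=1, q_{-1}=0), until the denominator exceeds 61:
  i=0: a_0=2, p_0 = 2*1 + 0 = 2, q_0 = 2*0 + 1 = 1.
  i=1: a_1=78, p_1 = 78*2 + 1 = 157, q_1 = 78*1 + 0 = 78.
q_1 = 78 > 61, so the last convergent with denominator <= 61 is p_0/q_0 = 2/1.
The closest fraction with denominator <= 61 is either p_0/q_0 or the intermediate fraction (k*p_0 + p_{-1})/(k*q_0 + q_{-1}) with the largest k >= 1 whose denominator stays <= 61; these approach x as k grows, and every other convergent or intermediate fraction in range is farther away.
Largest k: floor((61 - q_{-1})/q_0) = floor((61 - 0)/1) = 61 (using the seeds p_{-1} = 1, q_{-1} = 0).
That gives (61*2 + 1)/(61*1 + 0) = 123/61.
Compare the errors: |x - 2/1| = |475*1 - 2*236|/(236*1) = 3/236, and |x - 123/61| = |475*61 - 123*236|/(236*61) = 53/14396.
Cross-multiplying, 53*236 = 12508 < 43188 = 3*14396, so 53/14396 is smaller: the intermediate fraction 123/61 is closer to x than 2/1.

123/61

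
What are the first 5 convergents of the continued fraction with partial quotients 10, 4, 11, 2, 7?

10/1, 41/4, 461/45, 963/94, 7202/703

Using the convergent recurrence p_i = a_i*p_{i-1} + p_{i-2}, q_i = a_i*q_{i-1} + q_{i-2} with p_{-2}=0, p_{-1}=1, q_{-2}=1, q_{-1}=0:
  i=0: a_0=10, p_0 = 10*1 + 0 = 10, q_0 = 10*0 + 1 = 1.
  i=1: a_1=4, p_1 = 4*10 + 1 = 41, q_1 = 4*1 + 0 = 4.
  i=2: a_2=11, p_2 = 11*41 + 10 = 461, q_2 = 11*4 + 1 = 45.
  i=3: a_3=2, p_3 = 2*461 + 41 = 963, q_3 = 2*45 + 4 = 94.
  i=4: a_4=7, p_4 = 7*963 + 461 = 7202, q_4 = 7*94 + 45 = 703.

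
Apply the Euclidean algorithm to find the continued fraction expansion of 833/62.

[13; 2, 3, 2, 1, 2]

Run the Euclidean algorithm on 833 and 62; the successive quotients are the partial quotients a_0, a_1, ... (each step inverts the fractional part left over by the previous one):
  833 = 13*62 + 27, so a_0 = 13.
  62 = 2*27 + 8, so a_1 = 2.
  27 = 3*8 + 3, so a_2 = 3.
  8 = 2*3 + 2, so a_3 = 2.
  3 = 1*2 + 1, so a_4 = 1.
  2 = 2*1 + 0, so a_5 = 2.
The remainder reaches 0 after 6 divisions, so the expansion has 6 partial quotients, read off in order.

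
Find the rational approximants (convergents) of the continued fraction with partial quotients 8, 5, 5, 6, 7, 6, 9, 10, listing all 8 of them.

8/1, 41/5, 213/26, 1319/161, 9446/1153, 57995/7079, 531401/64864, 5372005/655719

Using the convergent recurrence p_i = a_i*p_{i-1} + p_{i-2}, q_i = a_i*q_{i-1} + q_{i-2} with p_{-2}=0, p_{-1}=1, q_{-2}=1, q_{-1}=0:
  i=0: a_0=8, p_0 = 8*1 + 0 = 8, q_0 = 8*0 + 1 = 1.
  i=1: a_1=5, p_1 = 5*8 + 1 = 41, q_1 = 5*1 + 0 = 5.
  i=2: a_2=5, p_2 = 5*41 + 8 = 213, q_2 = 5*5 + 1 = 26.
  i=3: a_3=6, p_3 = 6*213 + 41 = 1319, q_3 = 6*26 + 5 = 161.
  i=4: a_4=7, p_4 = 7*1319 + 213 = 9446, q_4 = 7*161 + 26 = 1153.
  i=5: a_5=6, p_5 = 6*9446 + 1319 = 57995, q_5 = 6*1153 + 161 = 7079.
  i=6: a_6=9, p_6 = 9*57995 + 9446 = 531401, q_6 = 9*7079 + 1153 = 64864.
  i=7: a_7=10, p_7 = 10*531401 + 57995 = 5372005, q_7 = 10*64864 + 7079 = 655719.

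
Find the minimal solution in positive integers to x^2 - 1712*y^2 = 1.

First expand sqrt(1712) as a continued fraction. With x_i = (sqrt(1712) + m_i)/d_i and (m_0, d_0) = (0, 1): a_0 = floor(sqrt(1712)) = 41, since 41^2 = 1681 <= 1712 < 1764 = 42^2.
Iterate m_{i+1} = d_i*a_i - m_i, d_{i+1} = (1712 - m_{i+1}^2)/d_i, a_{i+1} = floor((a_0 + m_{i+1})/d_{i+1}):
  m_1 = 1*41 - 0 = 41, d_1 = (1712 - 41^2)/1 = 31/1 = 31, a_1 = floor((41 + 41)/31) = 2.
  m_2 = 31*2 - 41 = 21, d_2 = (1712 - 21^2)/31 = 1271/31 = 41, a_2 = floor((41 + 21)/41) = 1.
  m_3 = 41*1 - 21 = 20, d_3 = (1712 - 20^2)/41 = 1312/41 = 32, a_3 = floor((41 + 20)/32) = 1.
  m_4 = 32*1 - 20 = 12, d_4 = (1712 - 12^2)/32 = 1568/32 = 49, a_4 = floor((41 + 12)/49) = 1.
  m_5 = 49*1 - 12 = 37, d_5 = (1712 - 37^2)/49 = 343/49 = 7, a_5 = floor((41 + 37)/7) = 11.
  m_6 = 7*11 - 37 = 40, d_6 = (1712 - 40^2)/7 = 112/7 = 16, a_6 = floor((41 + 40)/16) = 5.
  m_7 = 16*5 - 40 = 40, d_7 = (1712 - 40^2)/16 = 112/16 = 7, a_7 = floor((41 + 40)/7) = 11.
  m_8 = 7*11 - 40 = 37, d_8 = (1712 - 37^2)/7 = 343/7 = 49, a_8 = floor((41 + 37)/49) = 1.
  m_9 = 49*1 - 37 = 12, d_9 = (1712 - 12^2)/49 = 1568/49 = 32, a_9 = floor((41 + 12)/32) = 1.
  m_10 = 32*1 - 12 = 20, d_10 = (1712 - 20^2)/32 = 1312/32 = 41, a_10 = floor((41 + 20)/41) = 1.
  m_11 = 41*1 - 20 = 21, d_11 = (1712 - 21^2)/41 = 1271/41 = 31, a_11 = floor((41 + 21)/31) = 2.
  m_12 = 31*2 - 21 = 41, d_12 = (1712 - 41^2)/31 = 31/31 = 1, a_12 = floor((41 + 41)/1) = 82.
  m_13 = 1*82 - 41 = 41, d_13 = (1712 - 41^2)/1 = 31/1 = 31: (m_13, d_13) = (m_1, d_1) = (41, 31), so from here the quotients repeat a_1, ..., a_12; the period length is 12.
So sqrt(1712) = [41; (2, 1, 1, 1, 11, 5, 11, 1, 1, 1, 2, 82)] with period length k = 12.
k is even, so the fundamental solution of x^2 - 1712y^2 = 1 is (p_{k-1}, q_{k-1}) = (p_11, q_11); compute convergents through index 11.
Convergents (p_i = a_i*p_{i-1} + p_{i-2}, q_i = a_i*q_{i-1} + q_{i-2} with p_{-2}=0, p_{-1}=1, q_{-2}=1, q_{-1}=0):
  i=0: a_0=41, p_0 = 41*1 + 0 = 41, q_0 = 41*0 + 1 = 1.
  i=1: a_1=2, p_1 = 2*41 + 1 = 83, q_1 = 2*1 + 0 = 2.
  i=2: a_2=1, p_2 = 1*83 + 41 = 124, q_2 = 1*2 + 1 = 3.
  i=3: a_3=1, p_3 = 1*124 + 83 = 207, q_3 = 1*3 + 2 = 5.
  i=4: a_4=1, p_4 = 1*207 + 124 = 331, q_4 = 1*5 + 3 = 8.
  i=5: a_5=11, p_5 = 11*331 + 207 = 3848, q_5 = 11*8 + 5 = 93.
  i=6: a_6=5, p_6 = 5*3848 + 331 = 19571, q_6 = 5*93 + 8 = 473.
  i=7: a_7=11, p_7 = 11*19571 + 3848 = 219129, q_7 = 11*473 + 93 = 5296.
  i=8: a_8=1, p_8 = 1*219129 + 19571 = 238700, q_8 = 1*5296 + 473 = 5769.
  i=9: a_9=1, p_9 = 1*238700 + 219129 = 457829, q_9 = 1*5769 + 5296 = 11065.
  i=10: a_10=1, p_10 = 1*457829 + 238700 = 696529, q_10 = 1*11065 + 5769 = 16834.
  i=11: a_11=2, p_11 = 2*696529 + 457829 = 1850887, q_11 = 2*16834 + 11065 = 44733.
Check: 1850887^2 - 1712*44733^2 = 3425782686769 - 3425782686768 = 1, so (x, y) = (1850887, 44733) solves the equation, and by the theorem it is the least positive solution.

(x, y) = (1850887, 44733)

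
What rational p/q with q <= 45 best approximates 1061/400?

61/23

Expand x = 1061/400 as a continued fraction with the Euclidean algorithm:
  1061 = 2*400 + 261, so a_0 = 2.
  400 = 1*261 + 139, so a_1 = 1.
  261 = 1*139 + 122, so a_2 = 1.
  139 = 1*122 + 17, so a_3 = 1.
  122 = 7*17 + 3, so a_4 = 7.
  17 = 5*3 + 2, so a_5 = 5.
  3 = 1*2 + 1, so a_6 = 1.
  2 = 2*1 + 0, so a_7 = 2.
so x = [2; 1, 1, 1, 7, 5, 1, 2].
Convergents (p_i = a_i*p_{i-1} + p_{i-2}, q_i = a_i*q_{i-1} + q_{i-2} with p_{-2}=0, p_{-1}=1, q_{-2}=1, q_{-1}=0), until the denominator exceeds 45:
  i=0: a_0=2, p_0 = 2*1 + 0 = 2, q_0 = 2*0 + 1 = 1.
  i=1: a_1=1, p_1 = 1*2 + 1 = 3, q_1 = 1*1 + 0 = 1.
  i=2: a_2=1, p_2 = 1*3 + 2 = 5, q_2 = 1*1 + 1 = 2.
  i=3: a_3=1, p_3 = 1*5 + 3 = 8, q_3 = 1*2 + 1 = 3.
  i=4: a_4=7, p_4 = 7*8 + 5 = 61, q_4 = 7*3 + 2 = 23.
  i=5: a_5=5, p_5 = 5*61 + 8 = 313, q_5 = 5*23 + 3 = 118.
q_5 = 118 > 45, so the last convergent with denominator <= 45 is p_4/q_4 = 61/23.
The closest fraction with denominator <= 45 is either p_4/q_4 or the intermediate fraction (k*p_4 + p_3)/(k*q_4 + q_3) with the largest k >= 1 whose denominator stays <= 45; these approach x as k grows, and every other convergent or intermediate fraction in range is farther away.
Largest k: floor((45 - q_3)/q_4) = floor((45 - 3)/23) = 1.
That gives (1*61 + 8)/(1*23 + 3) = 69/26.
Compare the errors: |x - 61/23| = |1061*23 - 61*400|/(400*23) = 3/9200, and |x - 69/26| = |1061*26 - 69*400|/(400*26) = 14/10400.
Cross-multiplying, 3*10400 = 31200 < 128800 = 14*9200, so 3/9200 is smaller: the convergent 61/23 is closer to x than 69/26.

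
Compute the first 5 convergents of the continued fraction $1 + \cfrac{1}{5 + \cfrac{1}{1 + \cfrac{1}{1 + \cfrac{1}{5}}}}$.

1/1, 6/5, 7/6, 13/11, 72/61

Using the convergent recurrence p_i = a_i*p_{i-1} + p_{i-2}, q_i = a_i*q_{i-1} + q_{i-2} with p_{-2}=0, p_{-1}=1, q_{-2}=1, q_{-1}=0:
  i=0: a_0=1, p_0 = 1*1 + 0 = 1, q_0 = 1*0 + 1 = 1.
  i=1: a_1=5, p_1 = 5*1 + 1 = 6, q_1 = 5*1 + 0 = 5.
  i=2: a_2=1, p_2 = 1*6 + 1 = 7, q_2 = 1*5 + 1 = 6.
  i=3: a_3=1, p_3 = 1*7 + 6 = 13, q_3 = 1*6 + 5 = 11.
  i=4: a_4=5, p_4 = 5*13 + 7 = 72, q_4 = 5*11 + 6 = 61.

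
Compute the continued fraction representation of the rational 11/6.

Run the Euclidean algorithm on 11 and 6; the successive quotients are the partial quotients a_0, a_1, ... (each step inverts the fractional part left over by the previous one):
  11 = 1*6 + 5, so a_0 = 1.
  6 = 1*5 + 1, so a_1 = 1.
  5 = 5*1 + 0, so a_2 = 5.
The remainder reaches 0 after 3 divisions, so the expansion has 3 partial quotients, read off in order.

[1; 1, 5]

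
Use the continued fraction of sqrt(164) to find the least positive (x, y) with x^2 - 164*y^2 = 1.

(x, y) = (2049, 160)

First expand sqrt(164) as a continued fraction. With x_i = (sqrt(164) + m_i)/d_i and (m_0, d_0) = (0, 1): a_0 = floor(sqrt(164)) = 12, since 12^2 = 144 <= 164 < 169 = 13^2.
Iterate m_{i+1} = d_i*a_i - m_i, d_{i+1} = (164 - m_{i+1}^2)/d_i, a_{i+1} = floor((a_0 + m_{i+1})/d_{i+1}):
  m_1 = 1*12 - 0 = 12, d_1 = (164 - 12^2)/1 = 20/1 = 20, a_1 = floor((12 + 12)/20) = 1.
  m_2 = 20*1 - 12 = 8, d_2 = (164 - 8^2)/20 = 100/20 = 5, a_2 = floor((12 + 8)/5) = 4.
  m_3 = 5*4 - 8 = 12, d_3 = (164 - 12^2)/5 = 20/5 = 4, a_3 = floor((12 + 12)/4) = 6.
  m_4 = 4*6 - 12 = 12, d_4 = (164 - 12^2)/4 = 20/4 = 5, a_4 = floor((12 + 12)/5) = 4.
  m_5 = 5*4 - 12 = 8, d_5 = (164 - 8^2)/5 = 100/5 = 20, a_5 = floor((12 + 8)/20) = 1.
  m_6 = 20*1 - 8 = 12, d_6 = (164 - 12^2)/20 = 20/20 = 1, a_6 = floor((12 + 12)/1) = 24.
  m_7 = 1*24 - 12 = 12, d_7 = (164 - 12^2)/1 = 20/1 = 20: (m_7, d_7) = (m_1, d_1) = (12, 20), so from here the quotients repeat a_1, ..., a_6; the period length is 6.
So sqrt(164) = [12; (1, 4, 6, 4, 1, 24)] with period length k = 6.
k is even, so the fundamental solution of x^2 - 164y^2 = 1 is (p_{k-1}, q_{k-1}) = (p_5, q_5); compute convergents through index 5.
Convergents (p_i = a_i*p_{i-1} + p_{i-2}, q_i = a_i*q_{i-1} + q_{i-2} with p_{-2}=0, p_{-1}=1, q_{-2}=1, q_{-1}=0):
  i=0: a_0=12, p_0 = 12*1 + 0 = 12, q_0 = 12*0 + 1 = 1.
  i=1: a_1=1, p_1 = 1*12 + 1 = 13, q_1 = 1*1 + 0 = 1.
  i=2: a_2=4, p_2 = 4*13 + 12 = 64, q_2 = 4*1 + 1 = 5.
  i=3: a_3=6, p_3 = 6*64 + 13 = 397, q_3 = 6*5 + 1 = 31.
  i=4: a_4=4, p_4 = 4*397 + 64 = 1652, q_4 = 4*31 + 5 = 129.
  i=5: a_5=1, p_5 = 1*1652 + 397 = 2049, q_5 = 1*129 + 31 = 160.
Check: 2049^2 - 164*160^2 = 4198401 - 4198400 = 1, so (x, y) = (2049, 160) solves the equation, and by the theorem it is the least positive solution.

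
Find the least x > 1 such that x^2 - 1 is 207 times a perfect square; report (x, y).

(x, y) = (1151, 80)

First expand sqrt(207) as a continued fraction. With x_i = (sqrt(207) + m_i)/d_i and (m_0, d_0) = (0, 1): a_0 = floor(sqrt(207)) = 14, since 14^2 = 196 <= 207 < 225 = 15^2.
Iterate m_{i+1} = d_i*a_i - m_i, d_{i+1} = (207 - m_{i+1}^2)/d_i, a_{i+1} = floor((a_0 + m_{i+1})/d_{i+1}):
  m_1 = 1*14 - 0 = 14, d_1 = (207 - 14^2)/1 = 11/1 = 11, a_1 = floor((14 + 14)/11) = 2.
  m_2 = 11*2 - 14 = 8, d_2 = (207 - 8^2)/11 = 143/11 = 13, a_2 = floor((14 + 8)/13) = 1.
  m_3 = 13*1 - 8 = 5, d_3 = (207 - 5^2)/13 = 182/13 = 14, a_3 = floor((14 + 5)/14) = 1.
  m_4 = 14*1 - 5 = 9, d_4 = (207 - 9^2)/14 = 126/14 = 9, a_4 = floor((14 + 9)/9) = 2.
  m_5 = 9*2 - 9 = 9, d_5 = (207 - 9^2)/9 = 126/9 = 14, a_5 = floor((14 + 9)/14) = 1.
  m_6 = 14*1 - 9 = 5, d_6 = (207 - 5^2)/14 = 182/14 = 13, a_6 = floor((14 + 5)/13) = 1.
  m_7 = 13*1 - 5 = 8, d_7 = (207 - 8^2)/13 = 143/13 = 11, a_7 = floor((14 + 8)/11) = 2.
  m_8 = 11*2 - 8 = 14, d_8 = (207 - 14^2)/11 = 11/11 = 1, a_8 = floor((14 + 14)/1) = 28.
  m_9 = 1*28 - 14 = 14, d_9 = (207 - 14^2)/1 = 11/1 = 11: (m_9, d_9) = (m_1, d_1) = (14, 11), so from here the quotients repeat a_1, ..., a_8; the period length is 8.
So sqrt(207) = [14; (2, 1, 1, 2, 1, 1, 2, 28)] with period length k = 8.
k is even, so the fundamental solution of x^2 - 207y^2 = 1 is (p_{k-1}, q_{k-1}) = (p_7, q_7); compute convergents through index 7.
Convergents (p_i = a_i*p_{i-1} + p_{i-2}, q_i = a_i*q_{i-1} + q_{i-2} with p_{-2}=0, p_{-1}=1, q_{-2}=1, q_{-1}=0):
  i=0: a_0=14, p_0 = 14*1 + 0 = 14, q_0 = 14*0 + 1 = 1.
  i=1: a_1=2, p_1 = 2*14 + 1 = 29, q_1 = 2*1 + 0 = 2.
  i=2: a_2=1, p_2 = 1*29 + 14 = 43, q_2 = 1*2 + 1 = 3.
  i=3: a_3=1, p_3 = 1*43 + 29 = 72, q_3 = 1*3 + 2 = 5.
  i=4: a_4=2, p_4 = 2*72 + 43 = 187, q_4 = 2*5 + 3 = 13.
  i=5: a_5=1, p_5 = 1*187 + 72 = 259, q_5 = 1*13 + 5 = 18.
  i=6: a_6=1, p_6 = 1*259 + 187 = 446, q_6 = 1*18 + 13 = 31.
  i=7: a_7=2, p_7 = 2*446 + 259 = 1151, q_7 = 2*31 + 18 = 80.
Check: 1151^2 - 207*80^2 = 1324801 - 1324800 = 1, so (x, y) = (1151, 80) solves the equation, and by the theorem it is the least positive solution.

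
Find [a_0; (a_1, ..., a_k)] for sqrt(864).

[29; (2, 1, 1, 5, 1, 13, 1, 5, 1, 1, 2, 58)]

Write x_i = (sqrt(864) + m_i)/d_i with (m_0, d_0) = (0, 1). a_0 = floor(sqrt(864)) = 29, since 29^2 = 841 <= 864 < 900 = 30^2.
Iterate m_{i+1} = d_i*a_i - m_i, d_{i+1} = (864 - m_{i+1}^2)/d_i, a_{i+1} = floor((a_0 + m_{i+1})/d_{i+1}):
  m_1 = 1*29 - 0 = 29, d_1 = (864 - 29^2)/1 = 23/1 = 23, a_1 = floor((29 + 29)/23) = 2.
  m_2 = 23*2 - 29 = 17, d_2 = (864 - 17^2)/23 = 575/23 = 25, a_2 = floor((29 + 17)/25) = 1.
  m_3 = 25*1 - 17 = 8, d_3 = (864 - 8^2)/25 = 800/25 = 32, a_3 = floor((29 + 8)/32) = 1.
  m_4 = 32*1 - 8 = 24, d_4 = (864 - 24^2)/32 = 288/32 = 9, a_4 = floor((29 + 24)/9) = 5.
  m_5 = 9*5 - 24 = 21, d_5 = (864 - 21^2)/9 = 423/9 = 47, a_5 = floor((29 + 21)/47) = 1.
  m_6 = 47*1 - 21 = 26, d_6 = (864 - 26^2)/47 = 188/47 = 4, a_6 = floor((29 + 26)/4) = 13.
  m_7 = 4*13 - 26 = 26, d_7 = (864 - 26^2)/4 = 188/4 = 47, a_7 = floor((29 + 26)/47) = 1.
  m_8 = 47*1 - 26 = 21, d_8 = (864 - 21^2)/47 = 423/47 = 9, a_8 = floor((29 + 21)/9) = 5.
  m_9 = 9*5 - 21 = 24, d_9 = (864 - 24^2)/9 = 288/9 = 32, a_9 = floor((29 + 24)/32) = 1.
  m_10 = 32*1 - 24 = 8, d_10 = (864 - 8^2)/32 = 800/32 = 25, a_10 = floor((29 + 8)/25) = 1.
  m_11 = 25*1 - 8 = 17, d_11 = (864 - 17^2)/25 = 575/25 = 23, a_11 = floor((29 + 17)/23) = 2.
  m_12 = 23*2 - 17 = 29, d_12 = (864 - 29^2)/23 = 23/23 = 1, a_12 = floor((29 + 29)/1) = 58.
  m_13 = 1*58 - 29 = 29, d_13 = (864 - 29^2)/1 = 23/1 = 23: (m_13, d_13) = (m_1, d_1) = (29, 23), so from here the quotients repeat a_1, ..., a_12; the period length is 12.
Hence the expansion of sqrt(864) is a_0 = 29 followed by the repeating block 2, 1, 1, 5, 1, 13, 1, 5, 1, 1, 2, 58 (period 12).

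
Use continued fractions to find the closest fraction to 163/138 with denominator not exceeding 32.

Expand x = 163/138 as a continued fraction with the Euclidean algorithm:
  163 = 1*138 + 25, so a_0 = 1.
  138 = 5*25 + 13, so a_1 = 5.
  25 = 1*13 + 12, so a_2 = 1.
  13 = 1*12 + 1, so a_3 = 1.
  12 = 12*1 + 0, so a_4 = 12.
so x = [1; 5, 1, 1, 12].
Convergents (p_i = a_i*p_{i-1} + p_{i-2}, q_i = a_i*q_{i-1} + q_{i-2} with p_{-2}=0, p_{-1}=1, q_{-2}=1, q_{-1}=0), until the denominator exceeds 32:
  i=0: a_0=1, p_0 = 1*1 + 0 = 1, q_0 = 1*0 + 1 = 1.
  i=1: a_1=5, p_1 = 5*1 + 1 = 6, q_1 = 5*1 + 0 = 5.
  i=2: a_2=1, p_2 = 1*6 + 1 = 7, q_2 = 1*5 + 1 = 6.
  i=3: a_3=1, p_3 = 1*7 + 6 = 13, q_3 = 1*6 + 5 = 11.
  i=4: a_4=12, p_4 = 12*13 + 7 = 163, q_4 = 12*11 + 6 = 138.
q_4 = 138 > 32, so the last convergent with denominator <= 32 is p_3/q_3 = 13/11.
The closest fraction with denominator <= 32 is either p_3/q_3 or the intermediate fraction (k*p_3 + p_2)/(k*q_3 + q_2) with the largest k >= 1 whose denominator stays <= 32; these approach x as k grows, and every other convergent or intermediate fraction in range is farther away.
Largest k: floor((32 - q_2)/q_3) = floor((32 - 6)/11) = 2.
That gives (2*13 + 7)/(2*11 + 6) = 33/28.
Compare the errors: |x - 13/11| = |163*11 - 13*138|/(138*11) = 1/1518, and |x - 33/28| = |163*28 - 33*138|/(138*28) = 10/3864.
Cross-multiplying, 1*3864 = 3864 < 15180 = 10*1518, so 1/1518 is smaller: the convergent 13/11 is closer to x than 33/28.

13/11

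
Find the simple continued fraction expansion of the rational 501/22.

Run the Euclidean algorithm on 501 and 22; the successive quotients are the partial quotients a_0, a_1, ... (each step inverts the fractional part left over by the previous one):
  501 = 22*22 + 17, so a_0 = 22.
  22 = 1*17 + 5, so a_1 = 1.
  17 = 3*5 + 2, so a_2 = 3.
  5 = 2*2 + 1, so a_3 = 2.
  2 = 2*1 + 0, so a_4 = 2.
The remainder reaches 0 after 5 divisions, so the expansion has 5 partial quotients, read off in order.

[22; 1, 3, 2, 2]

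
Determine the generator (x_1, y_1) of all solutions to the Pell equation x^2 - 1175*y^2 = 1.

First expand sqrt(1175) as a continued fraction. With x_i = (sqrt(1175) + m_i)/d_i and (m_0, d_0) = (0, 1): a_0 = floor(sqrt(1175)) = 34, since 34^2 = 1156 <= 1175 < 1225 = 35^2.
Iterate m_{i+1} = d_i*a_i - m_i, d_{i+1} = (1175 - m_{i+1}^2)/d_i, a_{i+1} = floor((a_0 + m_{i+1})/d_{i+1}):
  m_1 = 1*34 - 0 = 34, d_1 = (1175 - 34^2)/1 = 19/1 = 19, a_1 = floor((34 + 34)/19) = 3.
  m_2 = 19*3 - 34 = 23, d_2 = (1175 - 23^2)/19 = 646/19 = 34, a_2 = floor((34 + 23)/34) = 1.
  m_3 = 34*1 - 23 = 11, d_3 = (1175 - 11^2)/34 = 1054/34 = 31, a_3 = floor((34 + 11)/31) = 1.
  m_4 = 31*1 - 11 = 20, d_4 = (1175 - 20^2)/31 = 775/31 = 25, a_4 = floor((34 + 20)/25) = 2.
  m_5 = 25*2 - 20 = 30, d_5 = (1175 - 30^2)/25 = 275/25 = 11, a_5 = floor((34 + 30)/11) = 5.
  m_6 = 11*5 - 30 = 25, d_6 = (1175 - 25^2)/11 = 550/11 = 50, a_6 = floor((34 + 25)/50) = 1.
  m_7 = 50*1 - 25 = 25, d_7 = (1175 - 25^2)/50 = 550/50 = 11, a_7 = floor((34 + 25)/11) = 5.
  m_8 = 11*5 - 25 = 30, d_8 = (1175 - 30^2)/11 = 275/11 = 25, a_8 = floor((34 + 30)/25) = 2.
  m_9 = 25*2 - 30 = 20, d_9 = (1175 - 20^2)/25 = 775/25 = 31, a_9 = floor((34 + 20)/31) = 1.
  m_10 = 31*1 - 20 = 11, d_10 = (1175 - 11^2)/31 = 1054/31 = 34, a_10 = floor((34 + 11)/34) = 1.
  m_11 = 34*1 - 11 = 23, d_11 = (1175 - 23^2)/34 = 646/34 = 19, a_11 = floor((34 + 23)/19) = 3.
  m_12 = 19*3 - 23 = 34, d_12 = (1175 - 34^2)/19 = 19/19 = 1, a_12 = floor((34 + 34)/1) = 68.
  m_13 = 1*68 - 34 = 34, d_13 = (1175 - 34^2)/1 = 19/1 = 19: (m_13, d_13) = (m_1, d_1) = (34, 19), so from here the quotients repeat a_1, ..., a_12; the period length is 12.
So sqrt(1175) = [34; (3, 1, 1, 2, 5, 1, 5, 2, 1, 1, 3, 68)] with period length k = 12.
k is even, so the fundamental solution of x^2 - 1175y^2 = 1 is (p_{k-1}, q_{k-1}) = (p_11, q_11); compute convergents through index 11.
Convergents (p_i = a_i*p_{i-1} + p_{i-2}, q_i = a_i*q_{i-1} + q_{i-2} with p_{-2}=0, p_{-1}=1, q_{-2}=1, q_{-1}=0):
  i=0: a_0=34, p_0 = 34*1 + 0 = 34, q_0 = 34*0 + 1 = 1.
  i=1: a_1=3, p_1 = 3*34 + 1 = 103, q_1 = 3*1 + 0 = 3.
  i=2: a_2=1, p_2 = 1*103 + 34 = 137, q_2 = 1*3 + 1 = 4.
  i=3: a_3=1, p_3 = 1*137 + 103 = 240, q_3 = 1*4 + 3 = 7.
  i=4: a_4=2, p_4 = 2*240 + 137 = 617, q_4 = 2*7 + 4 = 18.
  i=5: a_5=5, p_5 = 5*617 + 240 = 3325, q_5 = 5*18 + 7 = 97.
  i=6: a_6=1, p_6 = 1*3325 + 617 = 3942, q_6 = 1*97 + 18 = 115.
  i=7: a_7=5, p_7 = 5*3942 + 3325 = 23035, q_7 = 5*115 + 97 = 672.
  i=8: a_8=2, p_8 = 2*23035 + 3942 = 50012, q_8 = 2*672 + 115 = 1459.
  i=9: a_9=1, p_9 = 1*50012 + 23035 = 73047, q_9 = 1*1459 + 672 = 2131.
  i=10: a_10=1, p_10 = 1*73047 + 50012 = 123059, q_10 = 1*2131 + 1459 = 3590.
  i=11: a_11=3, p_11 = 3*123059 + 73047 = 442224, q_11 = 3*3590 + 2131 = 12901.
Check: 442224^2 - 1175*12901^2 = 195562066176 - 195562066175 = 1, so (x, y) = (442224, 12901) solves the equation, and by the theorem it is the least positive solution.

(x, y) = (442224, 12901)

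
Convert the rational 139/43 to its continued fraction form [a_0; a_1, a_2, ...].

[3; 4, 3, 3]

Run the Euclidean algorithm on 139 and 43; the successive quotients are the partial quotients a_0, a_1, ... (each step inverts the fractional part left over by the previous one):
  139 = 3*43 + 10, so a_0 = 3.
  43 = 4*10 + 3, so a_1 = 4.
  10 = 3*3 + 1, so a_2 = 3.
  3 = 3*1 + 0, so a_3 = 3.
The remainder reaches 0 after 4 divisions, so the expansion has 4 partial quotients, read off in order.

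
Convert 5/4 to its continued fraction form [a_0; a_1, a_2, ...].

Run the Euclidean algorithm on 5 and 4; the successive quotients are the partial quotients a_0, a_1, ... (each step inverts the fractional part left over by the previous one):
  5 = 1*4 + 1, so a_0 = 1.
  4 = 4*1 + 0, so a_1 = 4.
The remainder reaches 0 after 2 divisions, so the expansion has 2 partial quotients, read off in order.

[1; 4]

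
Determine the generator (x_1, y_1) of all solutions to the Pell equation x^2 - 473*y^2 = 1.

First expand sqrt(473) as a continued fraction. With x_i = (sqrt(473) + m_i)/d_i and (m_0, d_0) = (0, 1): a_0 = floor(sqrt(473)) = 21, since 21^2 = 441 <= 473 < 484 = 22^2.
Iterate m_{i+1} = d_i*a_i - m_i, d_{i+1} = (473 - m_{i+1}^2)/d_i, a_{i+1} = floor((a_0 + m_{i+1})/d_{i+1}):
  m_1 = 1*21 - 0 = 21, d_1 = (473 - 21^2)/1 = 32/1 = 32, a_1 = floor((21 + 21)/32) = 1.
  m_2 = 32*1 - 21 = 11, d_2 = (473 - 11^2)/32 = 352/32 = 11, a_2 = floor((21 + 11)/11) = 2.
  m_3 = 11*2 - 11 = 11, d_3 = (473 - 11^2)/11 = 352/11 = 32, a_3 = floor((21 + 11)/32) = 1.
  m_4 = 32*1 - 11 = 21, d_4 = (473 - 21^2)/32 = 32/32 = 1, a_4 = floor((21 + 21)/1) = 42.
  m_5 = 1*42 - 21 = 21, d_5 = (473 - 21^2)/1 = 32/1 = 32: (m_5, d_5) = (m_1, d_1) = (21, 32), so from here the quotients repeat a_1, ..., a_4; the period length is 4.
So sqrt(473) = [21; (1, 2, 1, 42)] with period length k = 4.
k is even, so the fundamental solution of x^2 - 473y^2 = 1 is (p_{k-1}, q_{k-1}) = (p_3, q_3); compute convergents through index 3.
Convergents (p_i = a_i*p_{i-1} + p_{i-2}, q_i = a_i*q_{i-1} + q_{i-2} with p_{-2}=0, p_{-1}=1, q_{-2}=1, q_{-1}=0):
  i=0: a_0=21, p_0 = 21*1 + 0 = 21, q_0 = 21*0 + 1 = 1.
  i=1: a_1=1, p_1 = 1*21 + 1 = 22, q_1 = 1*1 + 0 = 1.
  i=2: a_2=2, p_2 = 2*22 + 21 = 65, q_2 = 2*1 + 1 = 3.
  i=3: a_3=1, p_3 = 1*65 + 22 = 87, q_3 = 1*3 + 1 = 4.
Check: 87^2 - 473*4^2 = 7569 - 7568 = 1, so (x, y) = (87, 4) solves the equation, and by the theorem it is the least positive solution.

(x, y) = (87, 4)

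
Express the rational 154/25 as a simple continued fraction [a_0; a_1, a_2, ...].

[6; 6, 4]

Run the Euclidean algorithm on 154 and 25; the successive quotients are the partial quotients a_0, a_1, ... (each step inverts the fractional part left over by the previous one):
  154 = 6*25 + 4, so a_0 = 6.
  25 = 6*4 + 1, so a_1 = 6.
  4 = 4*1 + 0, so a_2 = 4.
The remainder reaches 0 after 3 divisions, so the expansion has 3 partial quotients, read off in order.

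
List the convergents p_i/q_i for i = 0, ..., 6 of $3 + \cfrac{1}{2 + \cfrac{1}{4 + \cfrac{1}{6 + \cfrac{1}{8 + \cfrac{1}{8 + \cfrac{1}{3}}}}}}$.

3/1, 7/2, 31/9, 193/56, 1575/457, 12793/3712, 39954/11593

Using the convergent recurrence p_i = a_i*p_{i-1} + p_{i-2}, q_i = a_i*q_{i-1} + q_{i-2} with p_{-2}=0, p_{-1}=1, q_{-2}=1, q_{-1}=0:
  i=0: a_0=3, p_0 = 3*1 + 0 = 3, q_0 = 3*0 + 1 = 1.
  i=1: a_1=2, p_1 = 2*3 + 1 = 7, q_1 = 2*1 + 0 = 2.
  i=2: a_2=4, p_2 = 4*7 + 3 = 31, q_2 = 4*2 + 1 = 9.
  i=3: a_3=6, p_3 = 6*31 + 7 = 193, q_3 = 6*9 + 2 = 56.
  i=4: a_4=8, p_4 = 8*193 + 31 = 1575, q_4 = 8*56 + 9 = 457.
  i=5: a_5=8, p_5 = 8*1575 + 193 = 12793, q_5 = 8*457 + 56 = 3712.
  i=6: a_6=3, p_6 = 3*12793 + 1575 = 39954, q_6 = 3*3712 + 457 = 11593.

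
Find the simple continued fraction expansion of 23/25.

[0; 1, 11, 2]

Run the Euclidean algorithm on 23 and 25; the successive quotients are the partial quotients a_0, a_1, ... (each step inverts the fractional part left over by the previous one):
  23 = 0*25 + 23, so a_0 = 0.
  25 = 1*23 + 2, so a_1 = 1.
  23 = 11*2 + 1, so a_2 = 11.
  2 = 2*1 + 0, so a_3 = 2.
The remainder reaches 0 after 4 divisions, so the expansion has 4 partial quotients, read off in order.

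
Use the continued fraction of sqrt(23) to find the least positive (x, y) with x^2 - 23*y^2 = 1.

First expand sqrt(23) as a continued fraction. With x_i = (sqrt(23) + m_i)/d_i and (m_0, d_0) = (0, 1): a_0 = floor(sqrt(23)) = 4, since 4^2 = 16 <= 23 < 25 = 5^2.
Iterate m_{i+1} = d_i*a_i - m_i, d_{i+1} = (23 - m_{i+1}^2)/d_i, a_{i+1} = floor((a_0 + m_{i+1})/d_{i+1}):
  m_1 = 1*4 - 0 = 4, d_1 = (23 - 4^2)/1 = 7/1 = 7, a_1 = floor((4 + 4)/7) = 1.
  m_2 = 7*1 - 4 = 3, d_2 = (23 - 3^2)/7 = 14/7 = 2, a_2 = floor((4 + 3)/2) = 3.
  m_3 = 2*3 - 3 = 3, d_3 = (23 - 3^2)/2 = 14/2 = 7, a_3 = floor((4 + 3)/7) = 1.
  m_4 = 7*1 - 3 = 4, d_4 = (23 - 4^2)/7 = 7/7 = 1, a_4 = floor((4 + 4)/1) = 8.
  m_5 = 1*8 - 4 = 4, d_5 = (23 - 4^2)/1 = 7/1 = 7: (m_5, d_5) = (m_1, d_1) = (4, 7), so from here the quotients repeat a_1, ..., a_4; the period length is 4.
So sqrt(23) = [4; (1, 3, 1, 8)] with period length k = 4.
k is even, so the fundamental solution of x^2 - 23y^2 = 1 is (p_{k-1}, q_{k-1}) = (p_3, q_3); compute convergents through index 3.
Convergents (p_i = a_i*p_{i-1} + p_{i-2}, q_i = a_i*q_{i-1} + q_{i-2} with p_{-2}=0, p_{-1}=1, q_{-2}=1, q_{-1}=0):
  i=0: a_0=4, p_0 = 4*1 + 0 = 4, q_0 = 4*0 + 1 = 1.
  i=1: a_1=1, p_1 = 1*4 + 1 = 5, q_1 = 1*1 + 0 = 1.
  i=2: a_2=3, p_2 = 3*5 + 4 = 19, q_2 = 3*1 + 1 = 4.
  i=3: a_3=1, p_3 = 1*19 + 5 = 24, q_3 = 1*4 + 1 = 5.
Check: 24^2 - 23*5^2 = 576 - 575 = 1, so (x, y) = (24, 5) solves the equation, and by the theorem it is the least positive solution.

(x, y) = (24, 5)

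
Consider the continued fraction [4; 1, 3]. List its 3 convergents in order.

4/1, 5/1, 19/4

Using the convergent recurrence p_i = a_i*p_{i-1} + p_{i-2}, q_i = a_i*q_{i-1} + q_{i-2} with p_{-2}=0, p_{-1}=1, q_{-2}=1, q_{-1}=0:
  i=0: a_0=4, p_0 = 4*1 + 0 = 4, q_0 = 4*0 + 1 = 1.
  i=1: a_1=1, p_1 = 1*4 + 1 = 5, q_1 = 1*1 + 0 = 1.
  i=2: a_2=3, p_2 = 3*5 + 4 = 19, q_2 = 3*1 + 1 = 4.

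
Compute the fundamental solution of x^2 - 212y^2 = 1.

First expand sqrt(212) as a continued fraction. With x_i = (sqrt(212) + m_i)/d_i and (m_0, d_0) = (0, 1): a_0 = floor(sqrt(212)) = 14, since 14^2 = 196 <= 212 < 225 = 15^2.
Iterate m_{i+1} = d_i*a_i - m_i, d_{i+1} = (212 - m_{i+1}^2)/d_i, a_{i+1} = floor((a_0 + m_{i+1})/d_{i+1}):
  m_1 = 1*14 - 0 = 14, d_1 = (212 - 14^2)/1 = 16/1 = 16, a_1 = floor((14 + 14)/16) = 1.
  m_2 = 16*1 - 14 = 2, d_2 = (212 - 2^2)/16 = 208/16 = 13, a_2 = floor((14 + 2)/13) = 1.
  m_3 = 13*1 - 2 = 11, d_3 = (212 - 11^2)/13 = 91/13 = 7, a_3 = floor((14 + 11)/7) = 3.
  m_4 = 7*3 - 11 = 10, d_4 = (212 - 10^2)/7 = 112/7 = 16, a_4 = floor((14 + 10)/16) = 1.
  m_5 = 16*1 - 10 = 6, d_5 = (212 - 6^2)/16 = 176/16 = 11, a_5 = floor((14 + 6)/11) = 1.
  m_6 = 11*1 - 6 = 5, d_6 = (212 - 5^2)/11 = 187/11 = 17, a_6 = floor((14 + 5)/17) = 1.
  m_7 = 17*1 - 5 = 12, d_7 = (212 - 12^2)/17 = 68/17 = 4, a_7 = floor((14 + 12)/4) = 6.
  m_8 = 4*6 - 12 = 12, d_8 = (212 - 12^2)/4 = 68/4 = 17, a_8 = floor((14 + 12)/17) = 1.
  m_9 = 17*1 - 12 = 5, d_9 = (212 - 5^2)/17 = 187/17 = 11, a_9 = floor((14 + 5)/11) = 1.
  m_10 = 11*1 - 5 = 6, d_10 = (212 - 6^2)/11 = 176/11 = 16, a_10 = floor((14 + 6)/16) = 1.
  m_11 = 16*1 - 6 = 10, d_11 = (212 - 10^2)/16 = 112/16 = 7, a_11 = floor((14 + 10)/7) = 3.
  m_12 = 7*3 - 10 = 11, d_12 = (212 - 11^2)/7 = 91/7 = 13, a_12 = floor((14 + 11)/13) = 1.
  m_13 = 13*1 - 11 = 2, d_13 = (212 - 2^2)/13 = 208/13 = 16, a_13 = floor((14 + 2)/16) = 1.
  m_14 = 16*1 - 2 = 14, d_14 = (212 - 14^2)/16 = 16/16 = 1, a_14 = floor((14 + 14)/1) = 28.
  m_15 = 1*28 - 14 = 14, d_15 = (212 - 14^2)/1 = 16/1 = 16: (m_15, d_15) = (m_1, d_1) = (14, 16), so from here the quotients repeat a_1, ..., a_14; the period length is 14.
So sqrt(212) = [14; (1, 1, 3, 1, 1, 1, 6, 1, 1, 1, 3, 1, 1, 28)] with period length k = 14.
k is even, so the fundamental solution of x^2 - 212y^2 = 1 is (p_{k-1}, q_{k-1}) = (p_13, q_13); compute convergents through index 13.
Convergents (p_i = a_i*p_{i-1} + p_{i-2}, q_i = a_i*q_{i-1} + q_{i-2} with p_{-2}=0, p_{-1}=1, q_{-2}=1, q_{-1}=0):
  i=0: a_0=14, p_0 = 14*1 + 0 = 14, q_0 = 14*0 + 1 = 1.
  i=1: a_1=1, p_1 = 1*14 + 1 = 15, q_1 = 1*1 + 0 = 1.
  i=2: a_2=1, p_2 = 1*15 + 14 = 29, q_2 = 1*1 + 1 = 2.
  i=3: a_3=3, p_3 = 3*29 + 15 = 102, q_3 = 3*2 + 1 = 7.
  i=4: a_4=1, p_4 = 1*102 + 29 = 131, q_4 = 1*7 + 2 = 9.
  i=5: a_5=1, p_5 = 1*131 + 102 = 233, q_5 = 1*9 + 7 = 16.
  i=6: a_6=1, p_6 = 1*233 + 131 = 364, q_6 = 1*16 + 9 = 25.
  i=7: a_7=6, p_7 = 6*364 + 233 = 2417, q_7 = 6*25 + 16 = 166.
  i=8: a_8=1, p_8 = 1*2417 + 364 = 2781, q_8 = 1*166 + 25 = 191.
  i=9: a_9=1, p_9 = 1*2781 + 2417 = 5198, q_9 = 1*191 + 166 = 357.
  i=10: a_10=1, p_10 = 1*5198 + 2781 = 7979, q_10 = 1*357 + 191 = 548.
  i=11: a_11=3, p_11 = 3*7979 + 5198 = 29135, q_11 = 3*548 + 357 = 2001.
  i=12: a_12=1, p_12 = 1*29135 + 7979 = 37114, q_12 = 1*2001 + 548 = 2549.
  i=13: a_13=1, p_13 = 1*37114 + 29135 = 66249, q_13 = 1*2549 + 2001 = 4550.
Check: 66249^2 - 212*4550^2 = 4388930001 - 4388930000 = 1, so (x, y) = (66249, 4550) solves the equation, and by the theorem it is the least positive solution.

(x, y) = (66249, 4550)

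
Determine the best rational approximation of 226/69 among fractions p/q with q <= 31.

Expand x = 226/69 as a continued fraction with the Euclidean algorithm:
  226 = 3*69 + 19, so a_0 = 3.
  69 = 3*19 + 12, so a_1 = 3.
  19 = 1*12 + 7, so a_2 = 1.
  12 = 1*7 + 5, so a_3 = 1.
  7 = 1*5 + 2, so a_4 = 1.
  5 = 2*2 + 1, so a_5 = 2.
  2 = 2*1 + 0, so a_6 = 2.
so x = [3; 3, 1, 1, 1, 2, 2].
Convergents (p_i = a_i*p_{i-1} + p_{i-2}, q_i = a_i*q_{i-1} + q_{i-2} with p_{-2}=0, p_{-1}=1, q_{-2}=1, q_{-1}=0), until the denominator exceeds 31:
  i=0: a_0=3, p_0 = 3*1 + 0 = 3, q_0 = 3*0 + 1 = 1.
  i=1: a_1=3, p_1 = 3*3 + 1 = 10, q_1 = 3*1 + 0 = 3.
  i=2: a_2=1, p_2 = 1*10 + 3 = 13, q_2 = 1*3 + 1 = 4.
  i=3: a_3=1, p_3 = 1*13 + 10 = 23, q_3 = 1*4 + 3 = 7.
  i=4: a_4=1, p_4 = 1*23 + 13 = 36, q_4 = 1*7 + 4 = 11.
  i=5: a_5=2, p_5 = 2*36 + 23 = 95, q_5 = 2*11 + 7 = 29.
  i=6: a_6=2, p_6 = 2*95 + 36 = 226, q_6 = 2*29 + 11 = 69.
q_6 = 69 > 31, so the last convergent with denominator <= 31 is p_5/q_5 = 95/29.
The closest fraction with denominator <= 31 is either p_5/q_5 or the intermediate fraction (k*p_5 + p_4)/(k*q_5 + q_4) with the largest k >= 1 whose denominator stays <= 31; these approach x as k grows, and every other convergent or intermediate fraction in range is farther away.
Largest k: floor((31 - q_4)/q_5) = floor((31 - 11)/29) = 0.
Since k = 0, no intermediate fraction beyond p_5/q_5 has denominator <= 31, so the convergent 95/29 is the closest (its error is |226*29 - 95*69|/(69*29) = 1/2001).

95/29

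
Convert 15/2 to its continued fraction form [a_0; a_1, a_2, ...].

[7; 2]

Run the Euclidean algorithm on 15 and 2; the successive quotients are the partial quotients a_0, a_1, ... (each step inverts the fractional part left over by the previous one):
  15 = 7*2 + 1, so a_0 = 7.
  2 = 2*1 + 0, so a_1 = 2.
The remainder reaches 0 after 2 divisions, so the expansion has 2 partial quotients, read off in order.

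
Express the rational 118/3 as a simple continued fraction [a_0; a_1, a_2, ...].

[39; 3]

Run the Euclidean algorithm on 118 and 3; the successive quotients are the partial quotients a_0, a_1, ... (each step inverts the fractional part left over by the previous one):
  118 = 39*3 + 1, so a_0 = 39.
  3 = 3*1 + 0, so a_1 = 3.
The remainder reaches 0 after 2 divisions, so the expansion has 2 partial quotients, read off in order.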